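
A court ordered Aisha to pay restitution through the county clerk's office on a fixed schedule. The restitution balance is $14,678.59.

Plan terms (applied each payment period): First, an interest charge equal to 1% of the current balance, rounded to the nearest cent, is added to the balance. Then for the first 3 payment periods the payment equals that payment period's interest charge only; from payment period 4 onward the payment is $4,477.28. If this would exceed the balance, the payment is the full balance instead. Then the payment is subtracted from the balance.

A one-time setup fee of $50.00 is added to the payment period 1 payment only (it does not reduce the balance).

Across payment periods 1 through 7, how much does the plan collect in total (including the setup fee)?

Payment period 1: opening $14,678.59; interest $146.79 → $14,825.38; payment $146.79 (+ $50.00 fee); balance $14,678.59
Payment period 2: opening $14,678.59; interest $146.79 → $14,825.38; payment $146.79; balance $14,678.59
Payment period 3: opening $14,678.59; interest $146.79 → $14,825.38; payment $146.79; balance $14,678.59
Payment period 4: opening $14,678.59; interest $146.79 → $14,825.38; payment $4,477.28; balance $10,348.10
Payment period 5: opening $10,348.10; interest $103.48 → $10,451.58; payment $4,477.28; balance $5,974.30
Payment period 6: opening $5,974.30; interest $59.74 → $6,034.04; payment $4,477.28; balance $1,556.76
Payment period 7: opening $1,556.76; interest $15.57 → $1,572.33; payment $1,572.33; balance $0.00
Total paid: $15,494.54

$15,494.54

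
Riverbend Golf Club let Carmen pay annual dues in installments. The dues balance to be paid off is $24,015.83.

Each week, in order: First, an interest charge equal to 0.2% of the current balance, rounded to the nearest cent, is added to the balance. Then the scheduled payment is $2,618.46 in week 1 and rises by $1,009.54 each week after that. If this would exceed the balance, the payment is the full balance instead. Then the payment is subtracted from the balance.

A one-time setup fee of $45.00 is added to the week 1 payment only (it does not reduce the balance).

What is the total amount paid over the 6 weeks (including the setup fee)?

$24,231.26

Week 1: opening $24,015.83; interest $48.03 → $24,063.86; payment $2,618.46 (+ $45.00 fee); balance $21,445.40
Week 2: opening $21,445.40; interest $42.89 → $21,488.29; payment $3,628.00; balance $17,860.29
Week 3: opening $17,860.29; interest $35.72 → $17,896.01; payment $4,637.54; balance $13,258.47
Week 4: opening $13,258.47; interest $26.52 → $13,284.99; payment $5,647.08; balance $7,637.91
Week 5: opening $7,637.91; interest $15.28 → $7,653.19; payment $6,656.62; balance $996.57
Week 6: opening $996.57; interest $1.99 → $998.56; payment $998.56; balance $0.00
Total paid: $24,231.26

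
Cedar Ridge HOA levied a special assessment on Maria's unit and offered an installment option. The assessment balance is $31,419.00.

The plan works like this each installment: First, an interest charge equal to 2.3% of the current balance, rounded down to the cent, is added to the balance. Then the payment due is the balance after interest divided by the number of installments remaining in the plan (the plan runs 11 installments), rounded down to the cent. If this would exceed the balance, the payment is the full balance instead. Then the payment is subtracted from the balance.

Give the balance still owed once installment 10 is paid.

Installment 1: opening $31,419.00; interest $722.63 → $32,141.63; payment $2,921.96; balance $29,219.67
Installment 2: opening $29,219.67; interest $672.05 → $29,891.72; payment $2,989.17; balance $26,902.55
Installment 3: opening $26,902.55; interest $618.75 → $27,521.30; payment $3,057.92; balance $24,463.38
Installment 4: opening $24,463.38; interest $562.65 → $25,026.03; payment $3,128.25; balance $21,897.78
Installment 5: opening $21,897.78; interest $503.64 → $22,401.42; payment $3,200.20; balance $19,201.22
Installment 6: opening $19,201.22; interest $441.62 → $19,642.84; payment $3,273.80; balance $16,369.04
Installment 7: opening $16,369.04; interest $376.48 → $16,745.52; payment $3,349.10; balance $13,396.42
Installment 8: opening $13,396.42; interest $308.11 → $13,704.53; payment $3,426.13; balance $10,278.40
Installment 9: opening $10,278.40; interest $236.40 → $10,514.80; payment $3,504.93; balance $7,009.87
Installment 10: opening $7,009.87; interest $161.22 → $7,171.09; payment $3,585.54; balance $3,585.55

$3,585.55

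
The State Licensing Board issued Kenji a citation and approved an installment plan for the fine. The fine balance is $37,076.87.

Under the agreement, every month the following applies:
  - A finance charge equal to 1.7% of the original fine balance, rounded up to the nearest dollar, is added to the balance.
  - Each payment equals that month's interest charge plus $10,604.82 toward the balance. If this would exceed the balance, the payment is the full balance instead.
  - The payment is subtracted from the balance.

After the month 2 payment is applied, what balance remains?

$15,867.23

Month 1: opening $37,076.87; interest $631.00 → $37,707.87; payment $11,235.82; balance $26,472.05
Month 2: opening $26,472.05; interest $631.00 → $27,103.05; payment $11,235.82; balance $15,867.23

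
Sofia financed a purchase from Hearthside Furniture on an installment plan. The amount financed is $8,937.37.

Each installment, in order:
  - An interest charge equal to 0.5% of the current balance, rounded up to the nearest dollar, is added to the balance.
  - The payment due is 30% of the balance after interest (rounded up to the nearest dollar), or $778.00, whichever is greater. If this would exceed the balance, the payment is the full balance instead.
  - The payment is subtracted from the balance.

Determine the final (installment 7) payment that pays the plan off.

Installment 1: opening $8,937.37; interest $45.00 → $8,982.37; payment $2,695.00; balance $6,287.37
Installment 2: opening $6,287.37; interest $32.00 → $6,319.37; payment $1,896.00; balance $4,423.37
Installment 3: opening $4,423.37; interest $23.00 → $4,446.37; payment $1,334.00; balance $3,112.37
Installment 4: opening $3,112.37; interest $16.00 → $3,128.37; payment $939.00; balance $2,189.37
Installment 5: opening $2,189.37; interest $11.00 → $2,200.37; payment $778.00; balance $1,422.37
Installment 6: opening $1,422.37; interest $8.00 → $1,430.37; payment $778.00; balance $652.37
Installment 7: opening $652.37; interest $4.00 → $656.37; payment $656.37; balance $0.00

$656.37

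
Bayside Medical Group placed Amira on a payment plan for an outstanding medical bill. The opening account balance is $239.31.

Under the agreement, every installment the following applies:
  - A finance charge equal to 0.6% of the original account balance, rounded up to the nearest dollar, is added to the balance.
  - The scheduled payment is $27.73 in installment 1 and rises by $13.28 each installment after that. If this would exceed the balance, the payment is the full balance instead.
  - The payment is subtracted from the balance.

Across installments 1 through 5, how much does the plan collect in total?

$249.31

# | Opening | Interest | Payment | End bal
1 | $239.31 | $2.00 | $27.73 | $213.58
2 | $213.58 | $2.00 | $41.01 | $174.57
3 | $174.57 | $2.00 | $54.29 | $122.28
4 | $122.28 | $2.00 | $67.57 | $56.71
5 | $56.71 | $2.00 | $58.71 | $0.00
Total paid: $249.31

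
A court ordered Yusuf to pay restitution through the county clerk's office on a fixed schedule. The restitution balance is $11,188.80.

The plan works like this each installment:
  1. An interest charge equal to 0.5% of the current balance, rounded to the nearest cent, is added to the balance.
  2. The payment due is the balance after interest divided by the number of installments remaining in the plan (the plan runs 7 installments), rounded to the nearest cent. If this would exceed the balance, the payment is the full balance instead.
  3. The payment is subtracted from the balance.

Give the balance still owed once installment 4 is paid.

# | Opening | Interest | Payment | End bal
1 | $11,188.80 | $55.94 | $1,606.39 | $9,638.35
2 | $9,638.35 | $48.19 | $1,614.42 | $8,072.12
3 | $8,072.12 | $40.36 | $1,622.50 | $6,489.98
4 | $6,489.98 | $32.45 | $1,630.61 | $4,891.82

$4,891.82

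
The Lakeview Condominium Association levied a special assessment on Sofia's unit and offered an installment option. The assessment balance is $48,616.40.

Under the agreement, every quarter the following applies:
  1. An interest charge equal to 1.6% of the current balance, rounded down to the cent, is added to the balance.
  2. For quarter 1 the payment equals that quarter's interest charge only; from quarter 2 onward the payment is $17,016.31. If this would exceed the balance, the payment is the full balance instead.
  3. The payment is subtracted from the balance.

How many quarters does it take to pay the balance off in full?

4

# | Opening | Interest | Payment | End bal
1 | $48,616.40 | $777.86 | $777.86 | $48,616.40
2 | $48,616.40 | $777.86 | $17,016.31 | $32,377.95
3 | $32,377.95 | $518.04 | $17,016.31 | $15,879.68
4 | $15,879.68 | $254.07 | $16,133.75 | $0.00
Balance reaches $0.00 in quarter 4.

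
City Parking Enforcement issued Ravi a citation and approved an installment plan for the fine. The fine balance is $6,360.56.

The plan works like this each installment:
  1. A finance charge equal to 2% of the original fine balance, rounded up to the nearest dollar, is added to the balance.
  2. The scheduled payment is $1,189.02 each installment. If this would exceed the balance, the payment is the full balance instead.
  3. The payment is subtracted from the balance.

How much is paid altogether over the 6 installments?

$7,128.56

Installment 1: opening $6,360.56; interest $128.00 → $6,488.56; payment $1,189.02; balance $5,299.54
Installment 2: opening $5,299.54; interest $128.00 → $5,427.54; payment $1,189.02; balance $4,238.52
Installment 3: opening $4,238.52; interest $128.00 → $4,366.52; payment $1,189.02; balance $3,177.50
Installment 4: opening $3,177.50; interest $128.00 → $3,305.50; payment $1,189.02; balance $2,116.48
Installment 5: opening $2,116.48; interest $128.00 → $2,244.48; payment $1,189.02; balance $1,055.46
Installment 6: opening $1,055.46; interest $128.00 → $1,183.46; payment $1,183.46; balance $0.00
Total paid: $7,128.56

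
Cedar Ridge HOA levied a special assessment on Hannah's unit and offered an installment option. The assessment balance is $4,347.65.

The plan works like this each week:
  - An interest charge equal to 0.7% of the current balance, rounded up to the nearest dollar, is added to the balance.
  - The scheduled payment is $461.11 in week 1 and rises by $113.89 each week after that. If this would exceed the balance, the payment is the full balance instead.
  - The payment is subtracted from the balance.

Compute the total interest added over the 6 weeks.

$124.00

Week 1: opening $4,347.65; interest $31.00 → $4,378.65; payment $461.11; balance $3,917.54
Week 2: opening $3,917.54; interest $28.00 → $3,945.54; payment $575.00; balance $3,370.54
Week 3: opening $3,370.54; interest $24.00 → $3,394.54; payment $688.89; balance $2,705.65
Week 4: opening $2,705.65; interest $19.00 → $2,724.65; payment $802.78; balance $1,921.87
Week 5: opening $1,921.87; interest $14.00 → $1,935.87; payment $916.67; balance $1,019.20
Week 6: opening $1,019.20; interest $8.00 → $1,027.20; payment $1,027.20; balance $0.00
Total interest: $31.00 + $28.00 + $24.00 + $19.00 + $14.00 + $8.00 = $124.00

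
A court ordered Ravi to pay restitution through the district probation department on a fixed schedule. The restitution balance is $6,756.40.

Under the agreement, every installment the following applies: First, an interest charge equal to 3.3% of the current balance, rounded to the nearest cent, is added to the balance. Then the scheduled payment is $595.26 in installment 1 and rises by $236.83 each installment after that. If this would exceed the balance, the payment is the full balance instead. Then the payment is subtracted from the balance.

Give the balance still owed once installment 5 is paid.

$2,320.18

# | Opening | Interest | Payment | End bal
1 | $6,756.40 | $222.96 | $595.26 | $6,384.10
2 | $6,384.10 | $210.68 | $832.09 | $5,762.69
3 | $5,762.69 | $190.17 | $1,068.92 | $4,883.94
4 | $4,883.94 | $161.17 | $1,305.75 | $3,739.36
5 | $3,739.36 | $123.40 | $1,542.58 | $2,320.18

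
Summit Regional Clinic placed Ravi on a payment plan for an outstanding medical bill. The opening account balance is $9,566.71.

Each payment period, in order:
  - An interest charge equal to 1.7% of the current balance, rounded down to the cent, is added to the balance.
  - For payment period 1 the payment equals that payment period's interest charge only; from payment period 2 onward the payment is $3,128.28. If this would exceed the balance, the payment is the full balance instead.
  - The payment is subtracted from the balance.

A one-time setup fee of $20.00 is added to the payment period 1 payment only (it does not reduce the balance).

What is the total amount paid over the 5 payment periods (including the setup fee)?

Payment period 1: $9,566.71 +$162.63 interest = $9,729.34; pay $162.63 (+ $20.00 fee) → $9,566.71
Payment period 2: $9,566.71 +$162.63 interest = $9,729.34; pay $3,128.28 → $6,601.06
Payment period 3: $6,601.06 +$112.21 interest = $6,713.27; pay $3,128.28 → $3,584.99
Payment period 4: $3,584.99 +$60.94 interest = $3,645.93; pay $3,128.28 → $517.65
Payment period 5: $517.65 +$8.80 interest = $526.45; pay $526.45 → $0.00
Total paid: $10,093.92

$10,093.92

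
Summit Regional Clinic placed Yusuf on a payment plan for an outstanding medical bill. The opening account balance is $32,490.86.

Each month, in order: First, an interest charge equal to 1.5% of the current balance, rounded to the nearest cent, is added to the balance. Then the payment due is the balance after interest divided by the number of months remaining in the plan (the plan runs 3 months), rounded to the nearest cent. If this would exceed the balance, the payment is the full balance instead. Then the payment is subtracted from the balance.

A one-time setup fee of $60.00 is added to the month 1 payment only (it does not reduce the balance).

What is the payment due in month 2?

Month 1: opening $32,490.86; interest $487.36 → $32,978.22; payment $10,992.74 (+ $60.00 fee); balance $21,985.48
Month 2: opening $21,985.48; interest $329.78 → $22,315.26; payment $11,157.63; balance $11,157.63

$11,157.63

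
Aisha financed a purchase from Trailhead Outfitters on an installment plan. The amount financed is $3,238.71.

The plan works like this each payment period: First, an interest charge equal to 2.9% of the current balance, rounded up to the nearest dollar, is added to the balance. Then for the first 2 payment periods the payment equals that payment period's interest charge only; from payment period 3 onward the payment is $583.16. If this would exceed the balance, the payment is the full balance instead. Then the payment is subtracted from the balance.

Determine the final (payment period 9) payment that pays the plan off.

$87.75

Payment period 1: opening $3,238.71; interest $94.00 → $3,332.71; payment $94.00; balance $3,238.71
Payment period 2: opening $3,238.71; interest $94.00 → $3,332.71; payment $94.00; balance $3,238.71
Payment period 3: opening $3,238.71; interest $94.00 → $3,332.71; payment $583.16; balance $2,749.55
Payment period 4: opening $2,749.55; interest $80.00 → $2,829.55; payment $583.16; balance $2,246.39
Payment period 5: opening $2,246.39; interest $66.00 → $2,312.39; payment $583.16; balance $1,729.23
Payment period 6: opening $1,729.23; interest $51.00 → $1,780.23; payment $583.16; balance $1,197.07
Payment period 7: opening $1,197.07; interest $35.00 → $1,232.07; payment $583.16; balance $648.91
Payment period 8: opening $648.91; interest $19.00 → $667.91; payment $583.16; balance $84.75
Payment period 9: opening $84.75; interest $3.00 → $87.75; payment $87.75; balance $0.00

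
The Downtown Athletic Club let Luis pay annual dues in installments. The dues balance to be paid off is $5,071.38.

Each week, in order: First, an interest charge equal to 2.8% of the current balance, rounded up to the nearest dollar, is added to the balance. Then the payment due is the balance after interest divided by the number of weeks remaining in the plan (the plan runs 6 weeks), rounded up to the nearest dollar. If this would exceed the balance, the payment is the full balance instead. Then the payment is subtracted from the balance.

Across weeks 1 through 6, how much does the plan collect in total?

Week 1: opening $5,071.38; interest $142.00 → $5,213.38; payment $869.00; balance $4,344.38
Week 2: opening $4,344.38; interest $122.00 → $4,466.38; payment $894.00; balance $3,572.38
Week 3: opening $3,572.38; interest $101.00 → $3,673.38; payment $919.00; balance $2,754.38
Week 4: opening $2,754.38; interest $78.00 → $2,832.38; payment $945.00; balance $1,887.38
Week 5: opening $1,887.38; interest $53.00 → $1,940.38; payment $971.00; balance $969.38
Week 6: opening $969.38; interest $28.00 → $997.38; payment $997.38; balance $0.00
Total paid: $5,595.38

$5,595.38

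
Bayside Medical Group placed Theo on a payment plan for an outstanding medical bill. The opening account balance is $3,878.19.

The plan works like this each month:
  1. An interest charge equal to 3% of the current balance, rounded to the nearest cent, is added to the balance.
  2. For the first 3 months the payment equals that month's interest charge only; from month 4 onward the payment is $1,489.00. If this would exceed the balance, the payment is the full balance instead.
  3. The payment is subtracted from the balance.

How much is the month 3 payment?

$116.35

# | Opening | Interest | Payment | End bal
1 | $3,878.19 | $116.35 | $116.35 | $3,878.19
2 | $3,878.19 | $116.35 | $116.35 | $3,878.19
3 | $3,878.19 | $116.35 | $116.35 | $3,878.19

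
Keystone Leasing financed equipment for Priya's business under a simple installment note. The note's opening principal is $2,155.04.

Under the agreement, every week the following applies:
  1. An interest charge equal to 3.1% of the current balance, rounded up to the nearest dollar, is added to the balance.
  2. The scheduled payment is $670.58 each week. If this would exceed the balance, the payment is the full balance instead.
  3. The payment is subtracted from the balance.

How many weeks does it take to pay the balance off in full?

4

# | Opening | Interest | Payment | End bal
1 | $2,155.04 | $67.00 | $670.58 | $1,551.46
2 | $1,551.46 | $49.00 | $670.58 | $929.88
3 | $929.88 | $29.00 | $670.58 | $288.30
4 | $288.30 | $9.00 | $297.30 | $0.00
Balance reaches $0.00 in week 4.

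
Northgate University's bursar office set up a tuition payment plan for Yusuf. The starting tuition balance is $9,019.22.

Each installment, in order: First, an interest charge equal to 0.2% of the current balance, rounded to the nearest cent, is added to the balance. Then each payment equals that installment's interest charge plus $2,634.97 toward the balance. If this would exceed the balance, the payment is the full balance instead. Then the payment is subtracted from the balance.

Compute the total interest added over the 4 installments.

Installment 1: $9,019.22 +$18.04 interest = $9,037.26; pay $2,653.01 → $6,384.25
Installment 2: $6,384.25 +$12.77 interest = $6,397.02; pay $2,647.74 → $3,749.28
Installment 3: $3,749.28 +$7.50 interest = $3,756.78; pay $2,642.47 → $1,114.31
Installment 4: $1,114.31 +$2.23 interest = $1,116.54; pay $1,116.54 → $0.00
Total interest: $18.04 + $12.77 + $7.50 + $2.23 = $40.54

$40.54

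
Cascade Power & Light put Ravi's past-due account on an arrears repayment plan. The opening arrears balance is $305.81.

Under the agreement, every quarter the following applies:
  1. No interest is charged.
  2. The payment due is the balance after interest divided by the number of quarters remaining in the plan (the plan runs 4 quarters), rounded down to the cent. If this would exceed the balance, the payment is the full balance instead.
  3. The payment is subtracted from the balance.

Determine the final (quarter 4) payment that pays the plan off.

Quarter 1: $305.81 − $76.45 → $229.36
Quarter 2: $229.36 − $76.45 → $152.91
Quarter 3: $152.91 − $76.45 → $76.46
Quarter 4: $76.46 − $76.46 → $0.00

$76.46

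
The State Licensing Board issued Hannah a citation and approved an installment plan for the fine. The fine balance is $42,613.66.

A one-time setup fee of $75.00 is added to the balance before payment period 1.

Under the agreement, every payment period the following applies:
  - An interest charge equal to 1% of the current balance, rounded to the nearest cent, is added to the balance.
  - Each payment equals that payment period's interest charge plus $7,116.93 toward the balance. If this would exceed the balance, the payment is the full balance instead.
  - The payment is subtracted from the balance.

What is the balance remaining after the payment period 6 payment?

$0.00

# | Opening | Interest | Payment | End bal
1 | $42,688.66 | $426.89 | $7,543.82 | $35,571.73
2 | $35,571.73 | $355.72 | $7,472.65 | $28,454.80
3 | $28,454.80 | $284.55 | $7,401.48 | $21,337.87
4 | $21,337.87 | $213.38 | $7,330.31 | $14,220.94
5 | $14,220.94 | $142.21 | $7,259.14 | $7,104.01
6 | $7,104.01 | $71.04 | $7,175.05 | $0.00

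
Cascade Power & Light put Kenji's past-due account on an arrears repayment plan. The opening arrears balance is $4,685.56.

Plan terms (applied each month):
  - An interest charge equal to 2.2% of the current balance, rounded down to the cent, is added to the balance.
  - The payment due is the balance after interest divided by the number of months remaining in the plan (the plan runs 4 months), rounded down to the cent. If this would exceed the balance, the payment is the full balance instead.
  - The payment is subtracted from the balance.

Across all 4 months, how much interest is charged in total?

$263.42

Month 1: opening $4,685.56; interest $103.08 → $4,788.64; payment $1,197.16; balance $3,591.48
Month 2: opening $3,591.48; interest $79.01 → $3,670.49; payment $1,223.49; balance $2,447.00
Month 3: opening $2,447.00; interest $53.83 → $2,500.83; payment $1,250.41; balance $1,250.42
Month 4: opening $1,250.42; interest $27.50 → $1,277.92; payment $1,277.92; balance $0.00
Total interest: $103.08 + $79.01 + $53.83 + $27.50 = $263.42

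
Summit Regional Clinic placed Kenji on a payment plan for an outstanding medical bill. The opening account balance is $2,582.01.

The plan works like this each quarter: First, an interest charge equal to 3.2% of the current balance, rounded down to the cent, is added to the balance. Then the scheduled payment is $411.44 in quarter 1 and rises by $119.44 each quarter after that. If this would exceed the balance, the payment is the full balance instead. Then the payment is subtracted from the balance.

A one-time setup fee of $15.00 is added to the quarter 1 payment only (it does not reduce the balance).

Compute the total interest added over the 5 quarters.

$265.62

Quarter 1: opening $2,582.01; interest $82.62 → $2,664.63; payment $411.44 (+ $15.00 fee); balance $2,253.19
Quarter 2: opening $2,253.19; interest $72.10 → $2,325.29; payment $530.88; balance $1,794.41
Quarter 3: opening $1,794.41; interest $57.42 → $1,851.83; payment $650.32; balance $1,201.51
Quarter 4: opening $1,201.51; interest $38.44 → $1,239.95; payment $769.76; balance $470.19
Quarter 5: opening $470.19; interest $15.04 → $485.23; payment $485.23; balance $0.00
Total interest: $82.62 + $72.10 + $57.42 + $38.44 + $15.04 = $265.62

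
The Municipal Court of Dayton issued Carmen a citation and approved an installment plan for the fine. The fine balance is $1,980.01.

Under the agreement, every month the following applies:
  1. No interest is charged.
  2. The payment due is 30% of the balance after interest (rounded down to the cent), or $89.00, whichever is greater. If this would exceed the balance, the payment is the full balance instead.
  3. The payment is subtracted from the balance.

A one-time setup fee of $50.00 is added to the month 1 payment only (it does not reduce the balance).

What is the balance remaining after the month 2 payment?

Month 1: opening $1,980.01; payment $594.00 (+ $50.00 fee); balance $1,386.01
Month 2: opening $1,386.01; payment $415.80; balance $970.21

$970.21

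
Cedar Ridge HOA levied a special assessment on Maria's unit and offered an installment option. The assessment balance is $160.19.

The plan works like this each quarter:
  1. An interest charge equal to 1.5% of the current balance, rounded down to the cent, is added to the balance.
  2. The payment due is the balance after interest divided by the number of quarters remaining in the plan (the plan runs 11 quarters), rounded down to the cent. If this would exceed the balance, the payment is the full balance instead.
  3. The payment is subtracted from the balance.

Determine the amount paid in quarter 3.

$15.22

Quarter 1: $160.19 +$2.40 interest = $162.59; pay $14.78 → $147.81
Quarter 2: $147.81 +$2.21 interest = $150.02; pay $15.00 → $135.02
Quarter 3: $135.02 +$2.02 interest = $137.04; pay $15.22 → $121.82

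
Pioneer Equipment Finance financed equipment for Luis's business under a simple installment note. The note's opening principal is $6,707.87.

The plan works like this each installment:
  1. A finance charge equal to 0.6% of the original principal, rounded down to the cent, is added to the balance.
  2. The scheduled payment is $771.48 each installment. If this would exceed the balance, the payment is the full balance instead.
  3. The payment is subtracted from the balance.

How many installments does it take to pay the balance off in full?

# | Opening | Interest | Payment | End bal
1 | $6,707.87 | $40.24 | $771.48 | $5,976.63
2 | $5,976.63 | $40.24 | $771.48 | $5,245.39
3 | $5,245.39 | $40.24 | $771.48 | $4,514.15
4 | $4,514.15 | $40.24 | $771.48 | $3,782.91
5 | $3,782.91 | $40.24 | $771.48 | $3,051.67
6 | $3,051.67 | $40.24 | $771.48 | $2,320.43
7 | $2,320.43 | $40.24 | $771.48 | $1,589.19
8 | $1,589.19 | $40.24 | $771.48 | $857.95
9 | $857.95 | $40.24 | $771.48 | $126.71
10 | $126.71 | $40.24 | $166.95 | $0.00
Balance reaches $0.00 in installment 10.

10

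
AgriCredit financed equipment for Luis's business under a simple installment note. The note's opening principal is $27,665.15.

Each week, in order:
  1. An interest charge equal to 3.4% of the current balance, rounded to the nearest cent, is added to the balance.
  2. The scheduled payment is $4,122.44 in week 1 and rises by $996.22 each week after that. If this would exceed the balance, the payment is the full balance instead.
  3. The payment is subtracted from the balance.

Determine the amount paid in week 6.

$341.30

Week 1: $27,665.15 +$940.62 interest = $28,605.77; pay $4,122.44 → $24,483.33
Week 2: $24,483.33 +$832.43 interest = $25,315.76; pay $5,118.66 → $20,197.10
Week 3: $20,197.10 +$686.70 interest = $20,883.80; pay $6,114.88 → $14,768.92
Week 4: $14,768.92 +$502.14 interest = $15,271.06; pay $7,111.10 → $8,159.96
Week 5: $8,159.96 +$277.44 interest = $8,437.40; pay $8,107.32 → $330.08
Week 6: $330.08 +$11.22 interest = $341.30; pay $341.30 → $0.00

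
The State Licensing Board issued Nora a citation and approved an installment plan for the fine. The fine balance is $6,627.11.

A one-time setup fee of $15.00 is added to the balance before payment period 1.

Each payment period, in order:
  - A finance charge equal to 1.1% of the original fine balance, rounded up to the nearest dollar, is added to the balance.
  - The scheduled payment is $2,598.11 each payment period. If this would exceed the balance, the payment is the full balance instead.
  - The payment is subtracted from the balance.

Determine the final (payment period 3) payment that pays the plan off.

Payment period 1: opening $6,642.11; interest $73.00 → $6,715.11; payment $2,598.11; balance $4,117.00
Payment period 2: opening $4,117.00; interest $73.00 → $4,190.00; payment $2,598.11; balance $1,591.89
Payment period 3: opening $1,591.89; interest $73.00 → $1,664.89; payment $1,664.89; balance $0.00

$1,664.89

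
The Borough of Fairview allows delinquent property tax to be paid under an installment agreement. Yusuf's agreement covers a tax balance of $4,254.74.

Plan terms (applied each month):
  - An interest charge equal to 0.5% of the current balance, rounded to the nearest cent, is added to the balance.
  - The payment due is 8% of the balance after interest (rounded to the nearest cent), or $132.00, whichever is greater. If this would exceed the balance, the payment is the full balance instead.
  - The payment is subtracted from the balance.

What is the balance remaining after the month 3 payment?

$3,363.06

# | Opening | Interest | Payment | End bal
1 | $4,254.74 | $21.27 | $342.08 | $3,933.93
2 | $3,933.93 | $19.67 | $316.29 | $3,637.31
3 | $3,637.31 | $18.19 | $292.44 | $3,363.06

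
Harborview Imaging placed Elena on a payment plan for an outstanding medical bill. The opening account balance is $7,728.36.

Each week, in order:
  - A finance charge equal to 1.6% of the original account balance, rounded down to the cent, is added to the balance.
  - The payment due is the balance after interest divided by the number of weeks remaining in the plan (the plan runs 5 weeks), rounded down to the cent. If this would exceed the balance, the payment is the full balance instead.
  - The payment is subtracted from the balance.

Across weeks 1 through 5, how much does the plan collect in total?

$8,346.61

Week 1: opening $7,728.36; interest $123.65 → $7,852.01; payment $1,570.40; balance $6,281.61
Week 2: opening $6,281.61; interest $123.65 → $6,405.26; payment $1,601.31; balance $4,803.95
Week 3: opening $4,803.95; interest $123.65 → $4,927.60; payment $1,642.53; balance $3,285.07
Week 4: opening $3,285.07; interest $123.65 → $3,408.72; payment $1,704.36; balance $1,704.36
Week 5: opening $1,704.36; interest $123.65 → $1,828.01; payment $1,828.01; balance $0.00
Total paid: $8,346.61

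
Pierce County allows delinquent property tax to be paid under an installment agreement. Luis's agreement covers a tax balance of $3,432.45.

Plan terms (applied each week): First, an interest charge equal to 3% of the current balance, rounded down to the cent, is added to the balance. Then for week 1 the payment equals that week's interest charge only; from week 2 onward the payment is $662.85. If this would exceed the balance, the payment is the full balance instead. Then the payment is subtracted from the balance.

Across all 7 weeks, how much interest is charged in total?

$458.52

Week 1: $3,432.45 +$102.97 interest = $3,535.42; pay $102.97 → $3,432.45
Week 2: $3,432.45 +$102.97 interest = $3,535.42; pay $662.85 → $2,872.57
Week 3: $2,872.57 +$86.17 interest = $2,958.74; pay $662.85 → $2,295.89
Week 4: $2,295.89 +$68.87 interest = $2,364.76; pay $662.85 → $1,701.91
Week 5: $1,701.91 +$51.05 interest = $1,752.96; pay $662.85 → $1,090.11
Week 6: $1,090.11 +$32.70 interest = $1,122.81; pay $662.85 → $459.96
Week 7: $459.96 +$13.79 interest = $473.75; pay $473.75 → $0.00
Total interest: $102.97 + $102.97 + $86.17 + $68.87 + $51.05 + $32.70 + $13.79 = $458.52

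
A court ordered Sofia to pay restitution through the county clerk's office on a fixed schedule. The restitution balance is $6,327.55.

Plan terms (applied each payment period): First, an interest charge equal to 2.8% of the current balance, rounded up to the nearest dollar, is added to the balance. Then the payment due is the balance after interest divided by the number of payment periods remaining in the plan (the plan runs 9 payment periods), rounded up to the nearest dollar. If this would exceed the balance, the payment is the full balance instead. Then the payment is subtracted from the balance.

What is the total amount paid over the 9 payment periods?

# | Opening | Interest | Payment | End bal
1 | $6,327.55 | $178.00 | $723.00 | $5,782.55
2 | $5,782.55 | $162.00 | $744.00 | $5,200.55
3 | $5,200.55 | $146.00 | $764.00 | $4,582.55
4 | $4,582.55 | $129.00 | $786.00 | $3,925.55
5 | $3,925.55 | $110.00 | $808.00 | $3,227.55
6 | $3,227.55 | $91.00 | $830.00 | $2,488.55
7 | $2,488.55 | $70.00 | $853.00 | $1,705.55
8 | $1,705.55 | $48.00 | $877.00 | $876.55
9 | $876.55 | $25.00 | $901.55 | $0.00
Total paid: $7,286.55

$7,286.55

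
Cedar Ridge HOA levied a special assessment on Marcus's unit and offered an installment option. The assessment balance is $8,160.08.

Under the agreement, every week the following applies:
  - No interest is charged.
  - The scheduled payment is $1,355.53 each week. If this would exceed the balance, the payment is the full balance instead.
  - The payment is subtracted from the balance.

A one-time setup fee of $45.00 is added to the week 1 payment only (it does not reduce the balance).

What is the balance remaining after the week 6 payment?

# | Opening | Payment | Fee | End bal
1 | $8,160.08 | $1,355.53 | $45.00 | $6,804.55
2 | $6,804.55 | $1,355.53 | — | $5,449.02
3 | $5,449.02 | $1,355.53 | — | $4,093.49
4 | $4,093.49 | $1,355.53 | — | $2,737.96
5 | $2,737.96 | $1,355.53 | — | $1,382.43
6 | $1,382.43 | $1,355.53 | — | $26.90

$26.90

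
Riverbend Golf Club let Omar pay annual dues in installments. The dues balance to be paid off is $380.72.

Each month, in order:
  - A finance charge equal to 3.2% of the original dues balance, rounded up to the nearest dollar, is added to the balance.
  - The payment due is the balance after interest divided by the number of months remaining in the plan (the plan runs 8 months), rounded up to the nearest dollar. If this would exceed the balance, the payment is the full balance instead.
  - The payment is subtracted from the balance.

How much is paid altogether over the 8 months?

$484.72

Month 1: opening $380.72; interest $13.00 → $393.72; payment $50.00; balance $343.72
Month 2: opening $343.72; interest $13.00 → $356.72; payment $51.00; balance $305.72
Month 3: opening $305.72; interest $13.00 → $318.72; payment $54.00; balance $264.72
Month 4: opening $264.72; interest $13.00 → $277.72; payment $56.00; balance $221.72
Month 5: opening $221.72; interest $13.00 → $234.72; payment $59.00; balance $175.72
Month 6: opening $175.72; interest $13.00 → $188.72; payment $63.00; balance $125.72
Month 7: opening $125.72; interest $13.00 → $138.72; payment $70.00; balance $68.72
Month 8: opening $68.72; interest $13.00 → $81.72; payment $81.72; balance $0.00
Total paid: $484.72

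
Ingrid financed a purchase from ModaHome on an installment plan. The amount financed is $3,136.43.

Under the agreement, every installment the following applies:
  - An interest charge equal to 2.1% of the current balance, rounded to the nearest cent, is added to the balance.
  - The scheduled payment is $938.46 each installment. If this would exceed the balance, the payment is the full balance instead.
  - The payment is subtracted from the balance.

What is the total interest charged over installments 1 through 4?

Installment 1: opening $3,136.43; interest $65.87 → $3,202.30; payment $938.46; balance $2,263.84
Installment 2: opening $2,263.84; interest $47.54 → $2,311.38; payment $938.46; balance $1,372.92
Installment 3: opening $1,372.92; interest $28.83 → $1,401.75; payment $938.46; balance $463.29
Installment 4: opening $463.29; interest $9.73 → $473.02; payment $473.02; balance $0.00
Total interest: $65.87 + $47.54 + $28.83 + $9.73 = $151.97

$151.97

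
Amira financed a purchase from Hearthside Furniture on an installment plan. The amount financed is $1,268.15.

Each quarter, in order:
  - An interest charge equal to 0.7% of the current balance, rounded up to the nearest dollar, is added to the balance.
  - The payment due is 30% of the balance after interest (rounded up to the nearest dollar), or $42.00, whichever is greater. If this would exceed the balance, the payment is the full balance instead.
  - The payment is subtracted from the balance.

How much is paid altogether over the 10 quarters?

$1,303.15

# | Opening | Interest | Payment | End bal
1 | $1,268.15 | $9.00 | $384.00 | $893.15
2 | $893.15 | $7.00 | $271.00 | $629.15
3 | $629.15 | $5.00 | $191.00 | $443.15
4 | $443.15 | $4.00 | $135.00 | $312.15
5 | $312.15 | $3.00 | $95.00 | $220.15
6 | $220.15 | $2.00 | $67.00 | $155.15
7 | $155.15 | $2.00 | $48.00 | $109.15
8 | $109.15 | $1.00 | $42.00 | $68.15
9 | $68.15 | $1.00 | $42.00 | $27.15
10 | $27.15 | $1.00 | $28.15 | $0.00
Total paid: $1,303.15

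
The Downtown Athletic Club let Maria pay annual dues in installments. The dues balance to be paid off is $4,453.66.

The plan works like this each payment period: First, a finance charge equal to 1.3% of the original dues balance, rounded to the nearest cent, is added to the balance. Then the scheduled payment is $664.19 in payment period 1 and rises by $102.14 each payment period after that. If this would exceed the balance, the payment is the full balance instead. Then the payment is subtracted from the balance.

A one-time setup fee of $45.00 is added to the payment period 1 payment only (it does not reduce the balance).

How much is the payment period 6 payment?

Payment period 1: opening $4,453.66; interest $57.90 → $4,511.56; payment $664.19 (+ $45.00 fee); balance $3,847.37
Payment period 2: opening $3,847.37; interest $57.90 → $3,905.27; payment $766.33; balance $3,138.94
Payment period 3: opening $3,138.94; interest $57.90 → $3,196.84; payment $868.47; balance $2,328.37
Payment period 4: opening $2,328.37; interest $57.90 → $2,386.27; payment $970.61; balance $1,415.66
Payment period 5: opening $1,415.66; interest $57.90 → $1,473.56; payment $1,072.75; balance $400.81
Payment period 6: opening $400.81; interest $57.90 → $458.71; payment $458.71; balance $0.00

$458.71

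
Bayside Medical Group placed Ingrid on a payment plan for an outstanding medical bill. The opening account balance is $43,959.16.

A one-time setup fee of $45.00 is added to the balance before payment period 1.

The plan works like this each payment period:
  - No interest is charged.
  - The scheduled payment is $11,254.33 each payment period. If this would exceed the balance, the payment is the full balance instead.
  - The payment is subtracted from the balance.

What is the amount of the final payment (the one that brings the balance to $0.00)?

Payment period 1: $44,004.16 − $11,254.33 → $32,749.83
Payment period 2: $32,749.83 − $11,254.33 → $21,495.50
Payment period 3: $21,495.50 − $11,254.33 → $10,241.17
Payment period 4: $10,241.17 − $10,241.17 → $0.00

$10,241.17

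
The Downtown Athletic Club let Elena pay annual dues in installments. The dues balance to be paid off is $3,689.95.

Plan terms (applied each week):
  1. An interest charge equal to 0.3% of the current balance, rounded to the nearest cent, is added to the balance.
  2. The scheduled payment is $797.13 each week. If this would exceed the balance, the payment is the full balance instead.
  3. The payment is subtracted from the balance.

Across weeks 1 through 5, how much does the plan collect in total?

$3,721.64

Week 1: opening $3,689.95; interest $11.07 → $3,701.02; payment $797.13; balance $2,903.89
Week 2: opening $2,903.89; interest $8.71 → $2,912.60; payment $797.13; balance $2,115.47
Week 3: opening $2,115.47; interest $6.35 → $2,121.82; payment $797.13; balance $1,324.69
Week 4: opening $1,324.69; interest $3.97 → $1,328.66; payment $797.13; balance $531.53
Week 5: opening $531.53; interest $1.59 → $533.12; payment $533.12; balance $0.00
Total paid: $3,721.64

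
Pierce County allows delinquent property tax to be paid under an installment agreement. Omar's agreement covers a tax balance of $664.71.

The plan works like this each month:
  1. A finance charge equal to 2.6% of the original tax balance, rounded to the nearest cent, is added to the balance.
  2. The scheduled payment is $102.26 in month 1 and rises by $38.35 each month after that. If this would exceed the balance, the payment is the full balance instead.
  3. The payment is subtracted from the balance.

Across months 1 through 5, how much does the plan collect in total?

$751.11

Month 1: opening $664.71; interest $17.28 → $681.99; payment $102.26; balance $579.73
Month 2: opening $579.73; interest $17.28 → $597.01; payment $140.61; balance $456.40
Month 3: opening $456.40; interest $17.28 → $473.68; payment $178.96; balance $294.72
Month 4: opening $294.72; interest $17.28 → $312.00; payment $217.31; balance $94.69
Month 5: opening $94.69; interest $17.28 → $111.97; payment $111.97; balance $0.00
Total paid: $751.11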